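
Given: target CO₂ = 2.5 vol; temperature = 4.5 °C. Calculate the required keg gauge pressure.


psi = vols/(0.01821 + 0.09011·e^(−0.04·T)) − 14.695
psi = 2.5/(0.01821 + 0.09011·e^(−0.04·4.5)) − 14.695

12.0498 psi


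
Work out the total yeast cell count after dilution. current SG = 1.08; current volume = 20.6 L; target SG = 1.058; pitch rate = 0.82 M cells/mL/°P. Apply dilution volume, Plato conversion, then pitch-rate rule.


V_w = V·((SG_c−1)/(SG_t−1)−1);  °P = 259 − 259/SG_t;  cells = rate·(V+V_w)·°P
V_w = 20.6·((1.08−1)/(1.058−1)−1) = 7.8138
V_final = 20.6 + 7.8138 = 28.4138
°P = 259 − 259/1.058 = 14.1985
cells = 0.82·28.4138·14.1985

330.8150 billion cells


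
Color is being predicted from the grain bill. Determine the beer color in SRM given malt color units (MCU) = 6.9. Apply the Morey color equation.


SRM = 1.4922 · MCU^0.6859
SRM = 1.4922 · 6.9^0.6859

5.6130 SRM


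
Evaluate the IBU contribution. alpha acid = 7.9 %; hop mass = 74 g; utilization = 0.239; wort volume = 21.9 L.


IBU = (α/100)·mass·U·1000 / V
IBU = (7.9/100)·74·0.239·1000 / 21.9

63.7988 IBU


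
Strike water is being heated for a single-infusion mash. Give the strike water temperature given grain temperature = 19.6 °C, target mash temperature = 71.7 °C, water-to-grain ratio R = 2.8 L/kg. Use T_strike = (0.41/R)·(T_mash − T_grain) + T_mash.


T_strike = (0.41/2.8)·(71.7 − 19.6) + 71.7

79.3289 °C


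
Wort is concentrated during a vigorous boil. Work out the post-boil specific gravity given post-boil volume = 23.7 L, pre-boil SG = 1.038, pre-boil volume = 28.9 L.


SG_post = 1 + (SG_pre − 1)·V_pre/V_post
pts_pre = (1.038 − 1)·1000 = 38.0000
pts_post = 38.0000·28.9/23.7 = 46.3376
SG_post = 1 + 46.3376/1000

1.0463


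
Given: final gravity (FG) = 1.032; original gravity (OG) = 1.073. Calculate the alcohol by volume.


ABV = (OG − FG) · 131.25
ABV = (1.073 − 1.032) · 131.25

5.3812 % ABV


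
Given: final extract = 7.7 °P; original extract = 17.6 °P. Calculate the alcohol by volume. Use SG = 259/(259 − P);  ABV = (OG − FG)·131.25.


OG = 259/(259 − 17.6) = 1.0729
FG = 259/(259 − 7.7) = 1.0306
ABV = (1.0729 − 1.0306)·131.25

5.5476 % ABV


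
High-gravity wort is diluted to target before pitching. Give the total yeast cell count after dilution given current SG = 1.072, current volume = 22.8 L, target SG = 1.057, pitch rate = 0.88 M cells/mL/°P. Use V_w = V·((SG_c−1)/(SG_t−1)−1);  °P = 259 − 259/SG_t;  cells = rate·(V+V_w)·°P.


V_w = 22.8·((1.072−1)/(1.057−1)−1) = 6.0000
V_final = 22.8 + 6.0000 = 28.8000
°P = 259 − 259/1.057 = 13.9669
cells = 0.88·28.8000·13.9669

353.9768 billion cells


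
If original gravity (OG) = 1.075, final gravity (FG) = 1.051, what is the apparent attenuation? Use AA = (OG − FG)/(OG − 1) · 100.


AA = (1.075 − 1.051)/(1.075 − 1) · 100

32.0000 %


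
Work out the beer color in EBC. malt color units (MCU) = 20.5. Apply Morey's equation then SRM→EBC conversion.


SRM = 1.4922·MCU^0.6859;  EBC = SRM·1.97
SRM = 1.4922·20.5^0.6859 = 11.8457
EBC = 11.8457·1.97

23.3359 EBC


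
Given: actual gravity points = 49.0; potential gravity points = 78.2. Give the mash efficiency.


efficiency = actual / potential × 100
efficiency = 49.0 / 78.2 × 100

62.6598 %


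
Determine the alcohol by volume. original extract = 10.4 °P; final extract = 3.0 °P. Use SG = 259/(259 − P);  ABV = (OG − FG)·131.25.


OG = 259/(259 − 10.4) = 1.0418
FG = 259/(259 − 3.0) = 1.0117
ABV = (1.0418 − 1.0117)·131.25

3.9527 % ABV


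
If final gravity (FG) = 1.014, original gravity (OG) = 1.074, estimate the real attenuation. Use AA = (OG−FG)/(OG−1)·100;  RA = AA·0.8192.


AA = (1.074 − 1.014)/(1.074 − 1)·100 = 81.0811
RA = 81.0811·0.8192

66.4216 %


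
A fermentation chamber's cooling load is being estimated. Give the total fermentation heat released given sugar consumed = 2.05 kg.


Q = m_sugar · 590 kJ/kg
Q = 2.05 · 590

1209.5000 kJ


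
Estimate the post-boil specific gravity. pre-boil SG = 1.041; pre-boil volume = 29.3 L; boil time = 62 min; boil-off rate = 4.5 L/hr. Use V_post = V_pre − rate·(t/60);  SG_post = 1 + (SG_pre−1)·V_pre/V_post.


V_post = 29.3 − 4.5·(62/60) = 24.6500
SG_post = 1 + (1.041 − 1)·29.3/24.6500

1.0487


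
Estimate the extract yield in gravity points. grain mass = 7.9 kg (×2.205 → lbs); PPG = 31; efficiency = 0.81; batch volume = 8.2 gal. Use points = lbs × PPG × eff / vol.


lbs = 7.9 × 2.205 = 17.4195
points = 17.4195 × 31 × 0.81 / 8.2

53.3419 points


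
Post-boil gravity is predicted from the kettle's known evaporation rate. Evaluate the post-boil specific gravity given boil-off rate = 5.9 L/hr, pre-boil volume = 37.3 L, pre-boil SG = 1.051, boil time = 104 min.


V_post = V_pre − rate·(t/60);  SG_post = 1 + (SG_pre−1)·V_pre/V_post
V_post = 37.3 − 5.9·(104/60) = 27.0733
SG_post = 1 + (1.051 − 1)·37.3/27.0733

1.0703


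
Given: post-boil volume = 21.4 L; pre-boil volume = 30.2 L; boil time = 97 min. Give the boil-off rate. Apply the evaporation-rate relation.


rate = (V_pre − V_post) / (t_min/60)
rate = (30.2 − 21.4) / (97/60)

5.4433 L/hr


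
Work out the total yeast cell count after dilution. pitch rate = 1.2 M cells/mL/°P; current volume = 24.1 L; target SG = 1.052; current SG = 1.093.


V_w = V·((SG_c−1)/(SG_t−1)−1);  °P = 259 − 259/SG_t;  cells = rate·(V+V_w)·°P
V_w = 24.1·((1.093−1)/(1.052−1)−1) = 19.0019
V_final = 24.1 + 19.0019 = 43.1019
°P = 259 − 259/1.052 = 12.8023
cells = 1.2·43.1019·12.8023

662.1635 billion cells


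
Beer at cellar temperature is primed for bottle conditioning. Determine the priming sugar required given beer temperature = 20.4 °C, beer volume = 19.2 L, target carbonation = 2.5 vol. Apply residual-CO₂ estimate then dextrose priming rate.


residual = 14.695·(0.01821 + 0.09011·e^(−0.04·T));  sugar = (target − residual)·4.0·V
residual = 14.695·(0.01821 + 0.09011·e^(−0.04·20.4)) = 0.8531
sugar = (2.5 − 0.8531)·4.0·19.2

126.4790 g


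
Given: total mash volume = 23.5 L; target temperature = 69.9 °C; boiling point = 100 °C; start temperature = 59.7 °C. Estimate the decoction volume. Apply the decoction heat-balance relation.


V_dec = V_total·(T_target − T_start)/(T_boil − T_start)
V_dec = 23.5·(69.9 − 59.7)/(100 − 59.7)

5.9479 L


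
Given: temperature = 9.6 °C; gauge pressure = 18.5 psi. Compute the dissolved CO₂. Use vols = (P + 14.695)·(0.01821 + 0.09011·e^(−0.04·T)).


vols = (18.5 + 14.695)·(0.01821 + 0.09011·e^(−0.04·9.6))

2.6419 volumes


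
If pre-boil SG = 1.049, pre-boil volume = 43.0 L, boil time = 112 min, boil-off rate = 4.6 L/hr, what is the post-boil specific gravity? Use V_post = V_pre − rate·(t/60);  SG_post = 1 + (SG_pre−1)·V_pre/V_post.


V_post = 43.0 − 4.6·(112/60) = 34.4133
SG_post = 1 + (1.049 − 1)·43.0/34.4133

1.0612


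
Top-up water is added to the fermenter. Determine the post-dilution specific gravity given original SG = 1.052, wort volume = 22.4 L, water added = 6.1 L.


SG_new = 1 + (SG_old − 1)·V_old/(V_old + V_water)
pts = (1.052 − 1)·1000·22.4/(22.4 + 6.1) = 40.8702
SG_new = 1 + 40.8702/1000

1.0409


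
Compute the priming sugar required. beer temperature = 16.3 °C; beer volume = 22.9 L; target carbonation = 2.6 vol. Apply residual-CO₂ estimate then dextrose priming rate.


residual = 14.695·(0.01821 + 0.09011·e^(−0.04·T));  sugar = (target − residual)·4.0·V
residual = 14.695·(0.01821 + 0.09011·e^(−0.04·16.3)) = 0.9575
sugar = (2.6 − 0.9575)·4.0·22.9

150.4539 g


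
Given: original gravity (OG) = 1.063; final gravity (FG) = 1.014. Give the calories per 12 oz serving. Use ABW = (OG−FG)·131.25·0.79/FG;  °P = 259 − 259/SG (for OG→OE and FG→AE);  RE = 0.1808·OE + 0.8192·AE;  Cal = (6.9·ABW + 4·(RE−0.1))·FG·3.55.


ABW = (1.063 − 1.014)·131.25·0.79/1.014 = 5.0105
OE = 259 − 259/1.063 = 15.3500 °P
AE = 259 − 259/1.014 = 3.5759 °P
RE = 0.1808·15.3500 + 0.8192·3.5759 = 5.7047 °P
Cal = (6.9·5.0105 + 4·(5.7047−0.1))·1.014·3.55

205.1521 kcal


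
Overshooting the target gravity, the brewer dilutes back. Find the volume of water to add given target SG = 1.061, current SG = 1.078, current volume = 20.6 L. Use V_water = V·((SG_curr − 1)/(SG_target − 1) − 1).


V_water = 20.6·((1.078 − 1)/(1.061 − 1) − 1)

5.7410 L


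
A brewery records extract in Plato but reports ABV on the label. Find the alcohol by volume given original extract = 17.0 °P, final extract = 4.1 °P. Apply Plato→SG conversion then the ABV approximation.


SG = 259/(259 − P);  ABV = (OG − FG)·131.25
OG = 259/(259 − 17.0) = 1.0702
FG = 259/(259 − 4.1) = 1.0161
ABV = (1.0702 − 1.0161)·131.25

7.1089 % ABV


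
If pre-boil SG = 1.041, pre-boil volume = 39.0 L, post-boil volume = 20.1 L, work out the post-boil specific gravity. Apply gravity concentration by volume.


SG_post = 1 + (SG_pre − 1)·V_pre/V_post
pts_pre = (1.041 − 1)·1000 = 41.0000
pts_post = 41.0000·39.0/20.1 = 79.5522
SG_post = 1 + 79.5522/1000

1.0796


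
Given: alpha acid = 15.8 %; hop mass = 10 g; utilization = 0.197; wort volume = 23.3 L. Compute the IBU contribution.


IBU = (α/100)·mass·U·1000 / V
IBU = (15.8/100)·10·0.197·1000 / 23.3

13.3588 IBU


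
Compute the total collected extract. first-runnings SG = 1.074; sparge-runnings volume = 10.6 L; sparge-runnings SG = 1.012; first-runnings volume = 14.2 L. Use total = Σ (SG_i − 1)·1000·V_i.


first = (1.074 − 1)·1000·14.2 = 1050.8000
sparge = (1.012 − 1)·1000·10.6 = 127.2000
total = 1050.8000 + 127.2000

1178.0000 gravity·L


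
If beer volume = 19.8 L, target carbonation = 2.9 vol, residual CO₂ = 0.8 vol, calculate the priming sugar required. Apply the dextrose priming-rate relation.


sugar = (target − residual)·4.0·V
sugar = (2.9 − 0.8)·4.0·19.8

166.3200 g


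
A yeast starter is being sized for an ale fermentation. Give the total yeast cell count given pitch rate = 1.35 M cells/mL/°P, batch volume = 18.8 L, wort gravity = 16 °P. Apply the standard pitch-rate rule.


cells (billions) = rate · V_L · °P
cells = 1.35 · 18.8 · 16

406.0800 billion cells


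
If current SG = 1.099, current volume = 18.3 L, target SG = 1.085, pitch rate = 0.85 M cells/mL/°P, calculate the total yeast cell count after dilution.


V_w = V·((SG_c−1)/(SG_t−1)−1);  °P = 259 − 259/SG_t;  cells = rate·(V+V_w)·°P
V_w = 18.3·((1.099−1)/(1.085−1)−1) = 3.0141
V_final = 18.3 + 3.0141 = 21.3141
°P = 259 − 259/1.085 = 20.2903
cells = 0.85·21.3141·20.2903

367.5998 billion cells


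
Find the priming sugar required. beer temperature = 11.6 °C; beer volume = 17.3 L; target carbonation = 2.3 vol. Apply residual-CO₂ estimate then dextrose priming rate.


residual = 14.695·(0.01821 + 0.09011·e^(−0.04·T));  sugar = (target − residual)·4.0·V
residual = 14.695·(0.01821 + 0.09011·e^(−0.04·11.6)) = 1.1002
sugar = (2.3 − 1.1002)·4.0·17.3

83.0273 g


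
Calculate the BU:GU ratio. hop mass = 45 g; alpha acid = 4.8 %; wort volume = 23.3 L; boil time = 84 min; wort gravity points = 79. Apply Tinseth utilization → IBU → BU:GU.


U = 1.65·0.000125^(GP/1000)·(1−e^(−0.04t))/4.15;  IBU = (α/100)·m·U·1000/V;  BU:GU = IBU/GP
U = 1.65·0.000125^(79/1000)·(1−e^(−0.04·84))/4.15 = 0.1887
IBU = (4.8/100)·45·0.1887·1000/23.3 = 17.4919
BU:GU = 17.4919/79

0.2214


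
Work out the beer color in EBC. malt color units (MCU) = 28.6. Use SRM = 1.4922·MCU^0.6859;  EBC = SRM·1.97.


SRM = 1.4922·28.6^0.6859 = 14.8850
EBC = 14.8850·1.97

29.3234 EBC


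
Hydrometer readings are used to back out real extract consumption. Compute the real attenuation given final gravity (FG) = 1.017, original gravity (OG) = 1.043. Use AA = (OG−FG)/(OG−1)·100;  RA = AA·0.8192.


AA = (1.043 − 1.017)/(1.043 − 1)·100 = 60.4651
RA = 60.4651·0.8192

49.5330 %


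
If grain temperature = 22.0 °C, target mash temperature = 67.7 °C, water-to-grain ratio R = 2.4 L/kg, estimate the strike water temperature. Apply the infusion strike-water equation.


T_strike = (0.41/R)·(T_mash − T_grain) + T_mash
T_strike = (0.41/2.4)·(67.7 − 22.0) + 67.7

75.5071 °C


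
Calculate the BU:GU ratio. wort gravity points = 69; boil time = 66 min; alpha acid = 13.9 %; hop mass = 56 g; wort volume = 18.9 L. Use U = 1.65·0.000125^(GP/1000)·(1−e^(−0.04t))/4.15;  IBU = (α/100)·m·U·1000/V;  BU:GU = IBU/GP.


U = 1.65·0.000125^(69/1000)·(1−e^(−0.04·66))/4.15 = 0.1986
IBU = (13.9/100)·56·0.1986·1000/18.9 = 81.7919
BU:GU = 81.7919/69

1.1854


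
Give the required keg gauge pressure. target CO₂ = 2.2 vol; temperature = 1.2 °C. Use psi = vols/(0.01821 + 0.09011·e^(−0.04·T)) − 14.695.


psi = 2.2/(0.01821 + 0.09011·e^(−0.04·1.2)) − 14.695

6.4392 psi


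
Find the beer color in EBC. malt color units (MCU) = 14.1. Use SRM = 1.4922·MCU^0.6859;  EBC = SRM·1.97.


SRM = 1.4922·14.1^0.6859 = 9.1638
EBC = 9.1638·1.97

18.0527 EBC


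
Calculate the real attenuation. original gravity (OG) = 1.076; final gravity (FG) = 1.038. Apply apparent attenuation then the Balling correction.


AA = (OG−FG)/(OG−1)·100;  RA = AA·0.8192
AA = (1.076 − 1.038)/(1.076 − 1)·100 = 50.0000
RA = 50.0000·0.8192

40.9600 %


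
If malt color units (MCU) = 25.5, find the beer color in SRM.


SRM = 1.4922 · MCU^0.6859
SRM = 1.4922 · 25.5^0.6859

13.7586 SRM


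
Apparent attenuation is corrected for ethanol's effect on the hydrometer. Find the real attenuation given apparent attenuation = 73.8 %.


RA = AA · 0.8192
RA = 73.8 · 0.8192

60.4570 %


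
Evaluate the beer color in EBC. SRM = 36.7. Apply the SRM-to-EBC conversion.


EBC = SRM · 1.97
EBC = 36.7 · 1.97

72.2990 EBC


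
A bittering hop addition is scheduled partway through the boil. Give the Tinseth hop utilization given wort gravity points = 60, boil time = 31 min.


U = 1.65·0.000125^(GP/1000) · (1 − e^(−0.04·t))/4.15
bigness = 1.65·0.000125^(60/1000) = 0.9623
boil_factor = (1 − e^(−0.04·31))/4.15 = 0.1712
U = 0.9623 · 0.1712

0.1648


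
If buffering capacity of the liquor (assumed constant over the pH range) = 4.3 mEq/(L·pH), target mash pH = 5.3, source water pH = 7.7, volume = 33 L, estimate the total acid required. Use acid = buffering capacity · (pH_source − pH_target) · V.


acid = 4.3 · (7.7 − 5.3) · 33

340.5600 mEq


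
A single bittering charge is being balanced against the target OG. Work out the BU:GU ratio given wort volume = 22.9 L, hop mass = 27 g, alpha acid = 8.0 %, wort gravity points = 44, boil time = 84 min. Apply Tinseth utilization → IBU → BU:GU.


U = 1.65·0.000125^(GP/1000)·(1−e^(−0.04t))/4.15;  IBU = (α/100)·m·U·1000/V;  BU:GU = IBU/GP
U = 1.65·0.000125^(44/1000)·(1−e^(−0.04·84))/4.15 = 0.2584
IBU = (8.0/100)·27·0.2584·1000/22.9 = 24.3761
BU:GU = 24.3761/44

0.5540


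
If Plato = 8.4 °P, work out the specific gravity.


SG = 259/(259 − P)
SG = 259/(259 − 8.4)

1.0335


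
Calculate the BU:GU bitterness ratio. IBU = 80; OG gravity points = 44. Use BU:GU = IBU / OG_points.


BU:GU = 80 / 44

1.8182


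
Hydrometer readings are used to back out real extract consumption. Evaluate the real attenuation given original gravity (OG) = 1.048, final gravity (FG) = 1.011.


AA = (OG−FG)/(OG−1)·100;  RA = AA·0.8192
AA = (1.048 − 1.011)/(1.048 − 1)·100 = 77.0833
RA = 77.0833·0.8192

63.1467 %


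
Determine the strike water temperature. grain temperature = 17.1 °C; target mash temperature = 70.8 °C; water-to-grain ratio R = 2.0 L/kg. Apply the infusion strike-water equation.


T_strike = (0.41/R)·(T_mash − T_grain) + T_mash
T_strike = (0.41/2.0)·(70.8 − 17.1) + 70.8

81.8085 °C


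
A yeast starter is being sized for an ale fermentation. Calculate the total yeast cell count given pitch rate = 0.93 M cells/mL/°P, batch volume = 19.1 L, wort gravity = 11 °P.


cells (billions) = rate · V_L · °P
cells = 0.93 · 19.1 · 11

195.3930 billion cells


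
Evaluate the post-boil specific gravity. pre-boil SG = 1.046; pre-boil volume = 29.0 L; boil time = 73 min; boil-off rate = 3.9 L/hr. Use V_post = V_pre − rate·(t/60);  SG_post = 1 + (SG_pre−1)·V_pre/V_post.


V_post = 29.0 − 3.9·(73/60) = 24.2550
SG_post = 1 + (1.046 − 1)·29.0/24.2550

1.0550


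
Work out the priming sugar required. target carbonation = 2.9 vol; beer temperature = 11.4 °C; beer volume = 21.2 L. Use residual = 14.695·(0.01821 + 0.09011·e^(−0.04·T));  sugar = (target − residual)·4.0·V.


residual = 14.695·(0.01821 + 0.09011·e^(−0.04·11.4)) = 1.1069
sugar = (2.9 − 1.1069)·4.0·21.2

152.0573 g


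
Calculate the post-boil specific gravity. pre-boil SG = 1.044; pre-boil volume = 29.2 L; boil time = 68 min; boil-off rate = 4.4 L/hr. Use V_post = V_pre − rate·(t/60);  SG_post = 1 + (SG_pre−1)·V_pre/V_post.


V_post = 29.2 − 4.4·(68/60) = 24.2133
SG_post = 1 + (1.044 − 1)·29.2/24.2133

1.0531


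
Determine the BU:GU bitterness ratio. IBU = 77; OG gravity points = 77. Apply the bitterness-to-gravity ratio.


BU:GU = IBU / OG_points
BU:GU = 77 / 77

1.0000


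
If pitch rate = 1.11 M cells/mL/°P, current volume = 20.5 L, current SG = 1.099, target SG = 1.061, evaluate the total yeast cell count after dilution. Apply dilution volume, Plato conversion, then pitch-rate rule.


V_w = V·((SG_c−1)/(SG_t−1)−1);  °P = 259 − 259/SG_t;  cells = rate·(V+V_w)·°P
V_w = 20.5·((1.099−1)/(1.061−1)−1) = 12.7705
V_final = 20.5 + 12.7705 = 33.2705
°P = 259 − 259/1.061 = 14.8907
cells = 1.11·33.2705·14.8907

549.9161 billion cells


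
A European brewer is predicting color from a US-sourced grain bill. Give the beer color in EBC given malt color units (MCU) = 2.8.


SRM = 1.4922·MCU^0.6859;  EBC = SRM·1.97
SRM = 1.4922·2.8^0.6859 = 3.0237
EBC = 3.0237·1.97

5.9566 EBC


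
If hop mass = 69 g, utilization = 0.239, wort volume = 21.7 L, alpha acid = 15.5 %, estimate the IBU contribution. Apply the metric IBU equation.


IBU = (α/100)·mass·U·1000 / V
IBU = (15.5/100)·69·0.239·1000 / 21.7

117.7929 IBU


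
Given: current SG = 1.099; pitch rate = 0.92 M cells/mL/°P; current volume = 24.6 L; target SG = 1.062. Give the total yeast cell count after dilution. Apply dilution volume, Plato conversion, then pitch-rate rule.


V_w = V·((SG_c−1)/(SG_t−1)−1);  °P = 259 − 259/SG_t;  cells = rate·(V+V_w)·°P
V_w = 24.6·((1.099−1)/(1.062−1)−1) = 14.6806
V_final = 24.6 + 14.6806 = 39.2806
°P = 259 − 259/1.062 = 15.1205
cells = 0.92·39.2806·15.1205

546.4285 billion cells


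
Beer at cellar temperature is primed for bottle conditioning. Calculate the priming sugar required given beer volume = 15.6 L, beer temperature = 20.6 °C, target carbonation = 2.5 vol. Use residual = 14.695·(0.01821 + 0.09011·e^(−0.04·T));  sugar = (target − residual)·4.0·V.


residual = 14.695·(0.01821 + 0.09011·e^(−0.04·20.6)) = 0.8485
sugar = (2.5 − 0.8485)·4.0·15.6

103.0553 g


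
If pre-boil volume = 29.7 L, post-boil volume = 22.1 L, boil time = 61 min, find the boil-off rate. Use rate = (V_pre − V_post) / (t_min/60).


rate = (29.7 − 22.1) / (61/60)

7.4754 L/hr


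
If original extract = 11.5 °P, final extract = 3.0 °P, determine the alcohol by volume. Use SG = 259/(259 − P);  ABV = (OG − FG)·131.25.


OG = 259/(259 − 11.5) = 1.0465
FG = 259/(259 − 3.0) = 1.0117
ABV = (1.0465 − 1.0117)·131.25

4.5604 % ABV


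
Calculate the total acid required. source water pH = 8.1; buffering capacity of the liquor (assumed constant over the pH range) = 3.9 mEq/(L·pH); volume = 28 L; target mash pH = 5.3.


acid = buffering capacity · (pH_source − pH_target) · V
acid = 3.9 · (8.1 − 5.3) · 28

305.7600 mEq


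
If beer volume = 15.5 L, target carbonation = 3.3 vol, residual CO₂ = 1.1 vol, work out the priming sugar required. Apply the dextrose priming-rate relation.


sugar = (target − residual)·4.0·V
sugar = (3.3 − 1.1)·4.0·15.5

136.4000 g


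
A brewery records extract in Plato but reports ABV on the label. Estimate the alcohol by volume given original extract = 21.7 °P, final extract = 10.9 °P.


SG = 259/(259 − P);  ABV = (OG − FG)·131.25
OG = 259/(259 − 21.7) = 1.0914
FG = 259/(259 − 10.9) = 1.0439
ABV = (1.0914 − 1.0439)·131.25

6.2359 % ABV


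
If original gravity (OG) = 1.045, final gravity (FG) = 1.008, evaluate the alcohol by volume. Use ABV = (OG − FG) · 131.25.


ABV = (1.045 − 1.008) · 131.25

4.8562 % ABV


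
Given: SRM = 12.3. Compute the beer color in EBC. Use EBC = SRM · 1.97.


EBC = 12.3 · 1.97

24.2310 EBC


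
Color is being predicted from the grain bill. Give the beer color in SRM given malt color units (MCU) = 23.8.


SRM = 1.4922 · MCU^0.6859
SRM = 1.4922 · 23.8^0.6859

13.1226 SRM


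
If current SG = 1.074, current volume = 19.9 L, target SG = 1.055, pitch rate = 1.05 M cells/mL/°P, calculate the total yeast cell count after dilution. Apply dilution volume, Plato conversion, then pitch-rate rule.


V_w = V·((SG_c−1)/(SG_t−1)−1);  °P = 259 − 259/SG_t;  cells = rate·(V+V_w)·°P
V_w = 19.9·((1.074−1)/(1.055−1)−1) = 6.8745
V_final = 19.9 + 6.8745 = 26.7745
°P = 259 − 259/1.055 = 13.5024
cells = 1.05·26.7745·13.5024

379.5958 billion cells


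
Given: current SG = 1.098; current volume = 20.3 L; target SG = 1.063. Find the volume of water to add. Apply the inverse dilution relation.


V_water = V·((SG_curr − 1)/(SG_target − 1) − 1)
V_water = 20.3·((1.098 − 1)/(1.063 − 1) − 1)

11.2778 L


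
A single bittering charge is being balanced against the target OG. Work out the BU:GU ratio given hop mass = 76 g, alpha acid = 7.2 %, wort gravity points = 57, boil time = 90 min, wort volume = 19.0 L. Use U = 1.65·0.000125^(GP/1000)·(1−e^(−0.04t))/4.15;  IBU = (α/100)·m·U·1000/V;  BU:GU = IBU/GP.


U = 1.65·0.000125^(57/1000)·(1−e^(−0.04·90))/4.15 = 0.2317
IBU = (7.2/100)·76·0.2317·1000/19.0 = 66.7299
BU:GU = 66.7299/57

1.1707


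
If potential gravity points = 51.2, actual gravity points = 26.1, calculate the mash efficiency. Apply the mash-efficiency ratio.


efficiency = actual / potential × 100
efficiency = 26.1 / 51.2 × 100

50.9766 %


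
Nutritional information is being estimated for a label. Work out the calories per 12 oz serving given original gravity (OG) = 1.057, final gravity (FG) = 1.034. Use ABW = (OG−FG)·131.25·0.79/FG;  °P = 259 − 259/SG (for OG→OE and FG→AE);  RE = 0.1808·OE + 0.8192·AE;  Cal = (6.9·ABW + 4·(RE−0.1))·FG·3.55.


ABW = (1.057 − 1.034)·131.25·0.79/1.034 = 2.3064
OE = 259 − 259/1.057 = 13.9669 °P
AE = 259 − 259/1.034 = 8.5164 °P
RE = 0.1808·13.9669 + 0.8192·8.5164 = 9.5019 °P
Cal = (6.9·2.3064 + 4·(9.5019−0.1))·1.034·3.55

196.4619 kcal


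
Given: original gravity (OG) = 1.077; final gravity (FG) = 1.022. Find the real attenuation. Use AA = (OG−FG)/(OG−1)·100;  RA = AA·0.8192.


AA = (1.077 − 1.022)/(1.077 − 1)·100 = 71.4286
RA = 71.4286·0.8192

58.5143 %


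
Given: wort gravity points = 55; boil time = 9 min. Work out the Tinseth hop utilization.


U = 1.65·0.000125^(GP/1000) · (1 − e^(−0.04·t))/4.15
bigness = 1.65·0.000125^(55/1000) = 1.0065
boil_factor = (1 − e^(−0.04·9))/4.15 = 0.0728
U = 1.0065 · 0.0728

0.0733


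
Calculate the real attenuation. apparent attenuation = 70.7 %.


RA = AA · 0.8192
RA = 70.7 · 0.8192

57.9174 %


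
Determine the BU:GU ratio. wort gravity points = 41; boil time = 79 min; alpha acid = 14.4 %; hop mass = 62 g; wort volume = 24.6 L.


U = 1.65·0.000125^(GP/1000)·(1−e^(−0.04t))/4.15;  IBU = (α/100)·m·U·1000/V;  BU:GU = IBU/GP
U = 1.65·0.000125^(41/1000)·(1−e^(−0.04·79))/4.15 = 0.2634
IBU = (14.4/100)·62·0.2634·1000/24.6 = 95.5874
BU:GU = 95.5874/41

2.3314


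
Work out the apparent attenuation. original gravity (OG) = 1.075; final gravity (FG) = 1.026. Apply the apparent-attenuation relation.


AA = (OG − FG)/(OG − 1) · 100
AA = (1.075 − 1.026)/(1.075 − 1) · 100

65.3333 %


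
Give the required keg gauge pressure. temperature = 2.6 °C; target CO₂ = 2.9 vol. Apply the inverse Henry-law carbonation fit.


psi = vols/(0.01821 + 0.09011·e^(−0.04·T)) − 14.695
psi = 2.9/(0.01821 + 0.09011·e^(−0.04·2.6)) − 14.695

14.4744 psi


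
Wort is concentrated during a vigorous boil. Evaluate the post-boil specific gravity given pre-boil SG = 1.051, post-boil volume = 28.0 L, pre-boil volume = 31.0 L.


SG_post = 1 + (SG_pre − 1)·V_pre/V_post
pts_pre = (1.051 − 1)·1000 = 51.0000
pts_post = 51.0000·31.0/28.0 = 56.4643
SG_post = 1 + 56.4643/1000

1.0565


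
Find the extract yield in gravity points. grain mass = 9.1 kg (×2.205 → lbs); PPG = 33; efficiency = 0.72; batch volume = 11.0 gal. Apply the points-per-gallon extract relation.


points = lbs × PPG × eff / vol
lbs = 9.1 × 2.205 = 20.0655
points = 20.0655 × 33 × 0.72 / 11.0

43.3415 points


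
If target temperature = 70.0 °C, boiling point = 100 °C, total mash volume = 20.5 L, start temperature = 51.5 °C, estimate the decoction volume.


V_dec = V_total·(T_target − T_start)/(T_boil − T_start)
V_dec = 20.5·(70.0 − 51.5)/(100 − 51.5)

7.8196 L


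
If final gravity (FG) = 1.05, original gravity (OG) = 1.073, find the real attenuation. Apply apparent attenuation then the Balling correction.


AA = (OG−FG)/(OG−1)·100;  RA = AA·0.8192
AA = (1.073 − 1.05)/(1.073 − 1)·100 = 31.5068
RA = 31.5068·0.8192

25.8104 %


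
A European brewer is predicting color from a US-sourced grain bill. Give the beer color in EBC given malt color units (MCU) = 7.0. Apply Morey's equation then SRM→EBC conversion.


SRM = 1.4922·MCU^0.6859;  EBC = SRM·1.97
SRM = 1.4922·7.0^0.6859 = 5.6687
EBC = 5.6687·1.97

11.1672 EBC


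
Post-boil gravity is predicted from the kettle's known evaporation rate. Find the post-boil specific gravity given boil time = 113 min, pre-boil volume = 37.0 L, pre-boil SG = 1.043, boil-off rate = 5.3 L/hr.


V_post = V_pre − rate·(t/60);  SG_post = 1 + (SG_pre−1)·V_pre/V_post
V_post = 37.0 − 5.3·(113/60) = 27.0183
SG_post = 1 + (1.043 − 1)·37.0/27.0183

1.0589


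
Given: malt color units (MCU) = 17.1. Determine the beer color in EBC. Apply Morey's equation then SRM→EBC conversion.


SRM = 1.4922·MCU^0.6859;  EBC = SRM·1.97
SRM = 1.4922·17.1^0.6859 = 10.4602
EBC = 10.4602·1.97

20.6066 EBC


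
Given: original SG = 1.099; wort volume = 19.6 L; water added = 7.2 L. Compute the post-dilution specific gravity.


SG_new = 1 + (SG_old − 1)·V_old/(V_old + V_water)
pts = (1.099 − 1)·1000·19.6/(19.6 + 7.2) = 72.4030
SG_new = 1 + 72.4030/1000

1.0724


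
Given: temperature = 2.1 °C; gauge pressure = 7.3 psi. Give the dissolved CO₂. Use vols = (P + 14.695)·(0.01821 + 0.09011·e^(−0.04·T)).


vols = (7.3 + 14.695)·(0.01821 + 0.09011·e^(−0.04·2.1))

2.2228 volumes


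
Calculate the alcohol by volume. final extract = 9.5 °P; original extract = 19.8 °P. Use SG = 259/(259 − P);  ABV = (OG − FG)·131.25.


OG = 259/(259 − 19.8) = 1.0828
FG = 259/(259 − 9.5) = 1.0381
ABV = (1.0828 − 1.0381)·131.25

5.8668 % ABV


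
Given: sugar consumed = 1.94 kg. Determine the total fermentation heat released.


Q = m_sugar · 590 kJ/kg
Q = 1.94 · 590

1144.6000 kJ


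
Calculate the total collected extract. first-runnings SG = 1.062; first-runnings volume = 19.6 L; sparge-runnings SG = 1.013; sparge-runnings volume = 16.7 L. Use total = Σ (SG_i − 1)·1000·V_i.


first = (1.062 − 1)·1000·19.6 = 1215.2000
sparge = (1.013 − 1)·1000·16.7 = 217.1000
total = 1215.2000 + 217.1000

1432.3000 gravity·L


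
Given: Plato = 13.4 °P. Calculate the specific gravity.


SG = 259/(259 − P)
SG = 259/(259 − 13.4)

1.0546


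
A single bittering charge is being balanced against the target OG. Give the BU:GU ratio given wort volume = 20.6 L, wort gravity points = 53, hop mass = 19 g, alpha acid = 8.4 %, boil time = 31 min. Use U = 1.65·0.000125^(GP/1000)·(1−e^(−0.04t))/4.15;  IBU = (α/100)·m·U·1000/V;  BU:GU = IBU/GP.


U = 1.65·0.000125^(53/1000)·(1−e^(−0.04·31))/4.15 = 0.1755
IBU = (8.4/100)·19·0.1755·1000/20.6 = 13.5948
BU:GU = 13.5948/53

0.2565


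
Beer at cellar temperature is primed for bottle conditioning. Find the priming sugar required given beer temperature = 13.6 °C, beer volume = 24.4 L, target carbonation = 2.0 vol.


residual = 14.695·(0.01821 + 0.09011·e^(−0.04·T));  sugar = (target − residual)·4.0·V
residual = 14.695·(0.01821 + 0.09011·e^(−0.04·13.6)) = 1.0362
sugar = (2.0 − 1.0362)·4.0·24.4

94.0697 g


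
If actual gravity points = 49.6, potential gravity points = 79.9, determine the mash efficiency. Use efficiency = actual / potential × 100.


efficiency = 49.6 / 79.9 × 100

62.0776 %


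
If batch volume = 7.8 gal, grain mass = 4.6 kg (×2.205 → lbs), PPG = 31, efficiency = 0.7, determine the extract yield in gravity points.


points = lbs × PPG × eff / vol
lbs = 4.6 × 2.205 = 10.1430
points = 10.1430 × 31 × 0.7 / 7.8

28.2183 points


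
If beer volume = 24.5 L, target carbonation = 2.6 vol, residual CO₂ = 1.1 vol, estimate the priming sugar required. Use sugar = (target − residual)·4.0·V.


sugar = (2.6 − 1.1)·4.0·24.5

147.0000 g


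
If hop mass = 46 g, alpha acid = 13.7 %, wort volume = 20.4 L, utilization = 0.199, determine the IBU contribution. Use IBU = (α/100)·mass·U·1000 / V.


IBU = (13.7/100)·46·0.199·1000 / 20.4

61.4754 IBU


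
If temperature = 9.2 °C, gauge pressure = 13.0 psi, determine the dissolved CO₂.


vols = (P + 14.695)·(0.01821 + 0.09011·e^(−0.04·T))
vols = (13.0 + 14.695)·(0.01821 + 0.09011·e^(−0.04·9.2))

2.2316 volumes


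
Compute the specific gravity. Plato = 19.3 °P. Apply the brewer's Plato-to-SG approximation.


SG = 259/(259 − P)
SG = 259/(259 − 19.3)

1.0805


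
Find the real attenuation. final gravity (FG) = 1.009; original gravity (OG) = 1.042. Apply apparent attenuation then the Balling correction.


AA = (OG−FG)/(OG−1)·100;  RA = AA·0.8192
AA = (1.042 − 1.009)/(1.042 − 1)·100 = 78.5714
RA = 78.5714·0.8192

64.3657 %


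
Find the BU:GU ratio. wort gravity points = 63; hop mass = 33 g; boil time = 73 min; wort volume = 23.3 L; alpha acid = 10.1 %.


U = 1.65·0.000125^(GP/1000)·(1−e^(−0.04t))/4.15;  IBU = (α/100)·m·U·1000/V;  BU:GU = IBU/GP
U = 1.65·0.000125^(63/1000)·(1−e^(−0.04·73))/4.15 = 0.2135
IBU = (10.1/100)·33·0.2135·1000/23.3 = 30.5451
BU:GU = 30.5451/63

0.4848


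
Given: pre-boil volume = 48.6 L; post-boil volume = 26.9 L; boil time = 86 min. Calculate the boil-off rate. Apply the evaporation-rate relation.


rate = (V_pre − V_post) / (t_min/60)
rate = (48.6 − 26.9) / (86/60)

15.1395 L/hr


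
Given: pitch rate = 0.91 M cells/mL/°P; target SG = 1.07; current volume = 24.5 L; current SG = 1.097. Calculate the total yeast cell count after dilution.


V_w = V·((SG_c−1)/(SG_t−1)−1);  °P = 259 − 259/SG_t;  cells = rate·(V+V_w)·°P
V_w = 24.5·((1.097−1)/(1.07−1)−1) = 9.4500
V_final = 24.5 + 9.4500 = 33.9500
°P = 259 − 259/1.07 = 16.9439
cells = 0.91·33.9500·16.9439

523.4741 billion cells


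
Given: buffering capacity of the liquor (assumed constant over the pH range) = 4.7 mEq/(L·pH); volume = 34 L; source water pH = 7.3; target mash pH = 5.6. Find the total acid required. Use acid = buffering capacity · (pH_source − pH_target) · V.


acid = 4.7 · (7.3 − 5.6) · 34

271.6600 mEq


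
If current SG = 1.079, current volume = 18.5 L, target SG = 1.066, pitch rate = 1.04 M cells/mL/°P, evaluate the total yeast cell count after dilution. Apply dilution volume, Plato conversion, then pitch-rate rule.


V_w = V·((SG_c−1)/(SG_t−1)−1);  °P = 259 − 259/SG_t;  cells = rate·(V+V_w)·°P
V_w = 18.5·((1.079−1)/(1.066−1)−1) = 3.6439
V_final = 18.5 + 3.6439 = 22.1439
°P = 259 − 259/1.066 = 16.0356
cells = 1.04·22.1439·16.0356

369.2961 billion cells


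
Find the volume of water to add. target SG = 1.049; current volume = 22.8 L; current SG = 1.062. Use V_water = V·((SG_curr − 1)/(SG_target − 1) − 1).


V_water = 22.8·((1.062 − 1)/(1.049 − 1) − 1)

6.0490 L


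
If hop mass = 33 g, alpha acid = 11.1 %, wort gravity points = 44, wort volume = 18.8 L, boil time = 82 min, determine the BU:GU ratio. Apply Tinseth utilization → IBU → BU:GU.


U = 1.65·0.000125^(GP/1000)·(1−e^(−0.04t))/4.15;  IBU = (α/100)·m·U·1000/V;  BU:GU = IBU/GP
U = 1.65·0.000125^(44/1000)·(1−e^(−0.04·82))/4.15 = 0.2577
IBU = (11.1/100)·33·0.2577·1000/18.8 = 50.2021
BU:GU = 50.2021/44

1.1410


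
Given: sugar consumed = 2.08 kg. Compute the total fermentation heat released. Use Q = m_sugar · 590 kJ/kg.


Q = 2.08 · 590

1227.2000 kJ


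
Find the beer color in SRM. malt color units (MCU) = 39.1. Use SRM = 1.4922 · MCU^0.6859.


SRM = 1.4922 · 39.1^0.6859

18.4460 SRM


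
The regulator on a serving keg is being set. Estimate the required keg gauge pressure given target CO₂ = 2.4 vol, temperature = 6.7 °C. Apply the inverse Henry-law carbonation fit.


psi = vols/(0.01821 + 0.09011·e^(−0.04·T)) − 14.695
psi = 2.4/(0.01821 + 0.09011·e^(−0.04·6.7)) − 14.695

12.8482 psi


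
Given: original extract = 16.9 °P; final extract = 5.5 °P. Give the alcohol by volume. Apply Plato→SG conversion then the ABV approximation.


SG = 259/(259 − P);  ABV = (OG − FG)·131.25
OG = 259/(259 − 16.9) = 1.0698
FG = 259/(259 − 5.5) = 1.0217
ABV = (1.0698 − 1.0217)·131.25

6.3144 % ABV


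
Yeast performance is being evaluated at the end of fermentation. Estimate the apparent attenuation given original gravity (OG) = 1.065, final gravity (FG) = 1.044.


AA = (OG − FG)/(OG − 1) · 100
AA = (1.065 − 1.044)/(1.065 − 1) · 100

32.3077 %


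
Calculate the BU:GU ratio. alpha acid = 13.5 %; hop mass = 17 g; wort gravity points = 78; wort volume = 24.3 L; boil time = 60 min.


U = 1.65·0.000125^(GP/1000)·(1−e^(−0.04t))/4.15;  IBU = (α/100)·m·U·1000/V;  BU:GU = IBU/GP
U = 1.65·0.000125^(78/1000)·(1−e^(−0.04·60))/4.15 = 0.1793
IBU = (13.5/100)·17·0.1793·1000/24.3 = 16.9383
BU:GU = 16.9383/78

0.2172


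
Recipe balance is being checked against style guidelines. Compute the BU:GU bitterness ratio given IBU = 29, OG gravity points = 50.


BU:GU = IBU / OG_points
BU:GU = 29 / 50

0.5800


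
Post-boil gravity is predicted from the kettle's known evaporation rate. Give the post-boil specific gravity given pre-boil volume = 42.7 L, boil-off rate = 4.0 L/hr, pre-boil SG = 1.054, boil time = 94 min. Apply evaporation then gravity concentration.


V_post = V_pre − rate·(t/60);  SG_post = 1 + (SG_pre−1)·V_pre/V_post
V_post = 42.7 − 4.0·(94/60) = 36.4333
SG_post = 1 + (1.054 − 1)·42.7/36.4333

1.0633


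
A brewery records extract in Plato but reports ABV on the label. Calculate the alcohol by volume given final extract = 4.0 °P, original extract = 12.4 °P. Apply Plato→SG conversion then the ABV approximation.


SG = 259/(259 − P);  ABV = (OG − FG)·131.25
OG = 259/(259 − 12.4) = 1.0503
FG = 259/(259 − 4.0) = 1.0157
ABV = (1.0503 − 1.0157)·131.25

4.5409 % ABV


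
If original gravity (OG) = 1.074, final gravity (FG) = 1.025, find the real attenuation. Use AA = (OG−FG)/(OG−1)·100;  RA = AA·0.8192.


AA = (1.074 − 1.025)/(1.074 − 1)·100 = 66.2162
RA = 66.2162·0.8192

54.2443 %


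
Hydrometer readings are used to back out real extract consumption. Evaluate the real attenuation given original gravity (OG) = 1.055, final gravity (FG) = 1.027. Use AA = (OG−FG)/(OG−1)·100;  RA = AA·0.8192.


AA = (1.055 − 1.027)/(1.055 − 1)·100 = 50.9091
RA = 50.9091·0.8192

41.7047 %


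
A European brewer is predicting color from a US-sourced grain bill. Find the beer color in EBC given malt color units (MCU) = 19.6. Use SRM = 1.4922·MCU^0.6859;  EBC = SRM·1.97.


SRM = 1.4922·19.6^0.6859 = 11.4864
EBC = 11.4864·1.97

22.6283 EBC


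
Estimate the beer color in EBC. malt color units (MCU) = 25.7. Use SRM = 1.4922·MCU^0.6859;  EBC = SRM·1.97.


SRM = 1.4922·25.7^0.6859 = 13.8325
EBC = 13.8325·1.97

27.2500 EBC


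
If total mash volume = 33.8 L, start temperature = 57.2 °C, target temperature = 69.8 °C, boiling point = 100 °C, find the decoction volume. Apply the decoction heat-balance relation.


V_dec = V_total·(T_target − T_start)/(T_boil − T_start)
V_dec = 33.8·(69.8 − 57.2)/(100 − 57.2)

9.9505 L


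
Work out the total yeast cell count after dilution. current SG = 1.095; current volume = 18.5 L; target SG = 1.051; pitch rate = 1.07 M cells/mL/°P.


V_w = V·((SG_c−1)/(SG_t−1)−1);  °P = 259 − 259/SG_t;  cells = rate·(V+V_w)·°P
V_w = 18.5·((1.095−1)/(1.051−1)−1) = 15.9608
V_final = 18.5 + 15.9608 = 34.4608
°P = 259 − 259/1.051 = 12.5680
cells = 1.07·34.4608·12.5680

463.4215 billion cells


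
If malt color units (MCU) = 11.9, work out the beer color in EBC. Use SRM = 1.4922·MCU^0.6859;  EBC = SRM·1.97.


SRM = 1.4922·11.9^0.6859 = 8.1573
EBC = 8.1573·1.97

16.0698 EBC


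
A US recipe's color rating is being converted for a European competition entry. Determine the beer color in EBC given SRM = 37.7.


EBC = SRM · 1.97
EBC = 37.7 · 1.97

74.2690 EBC


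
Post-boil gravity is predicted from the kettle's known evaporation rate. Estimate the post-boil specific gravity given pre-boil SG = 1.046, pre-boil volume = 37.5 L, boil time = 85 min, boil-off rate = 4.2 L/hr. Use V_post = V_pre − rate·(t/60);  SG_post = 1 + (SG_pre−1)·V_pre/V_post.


V_post = 37.5 − 4.2·(85/60) = 31.5500
SG_post = 1 + (1.046 − 1)·37.5/31.5500

1.0547


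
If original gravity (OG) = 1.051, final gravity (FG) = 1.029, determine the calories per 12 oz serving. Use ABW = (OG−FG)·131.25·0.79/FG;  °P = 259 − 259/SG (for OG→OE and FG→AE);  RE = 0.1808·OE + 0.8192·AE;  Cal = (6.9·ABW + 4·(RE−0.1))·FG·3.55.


ABW = (1.051 − 1.029)·131.25·0.79/1.029 = 2.2168
OE = 259 − 259/1.051 = 12.5680 °P
AE = 259 − 259/1.029 = 7.2993 °P
RE = 0.1808·12.5680 + 0.8192·7.2993 = 8.2519 °P
Cal = (6.9·2.2168 + 4·(8.2519−0.1))·1.029·3.55

174.9901 kcal


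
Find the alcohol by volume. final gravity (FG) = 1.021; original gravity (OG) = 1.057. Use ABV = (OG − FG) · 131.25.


ABV = (1.057 − 1.021) · 131.25

4.7250 % ABV


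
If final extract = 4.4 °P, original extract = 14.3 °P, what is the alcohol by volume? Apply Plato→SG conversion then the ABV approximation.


SG = 259/(259 − P);  ABV = (OG − FG)·131.25
OG = 259/(259 − 14.3) = 1.0584
FG = 259/(259 − 4.4) = 1.0173
ABV = (1.0584 − 1.0173)·131.25

5.4018 % ABV


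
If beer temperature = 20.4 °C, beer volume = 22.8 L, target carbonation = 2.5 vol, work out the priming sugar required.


residual = 14.695·(0.01821 + 0.09011·e^(−0.04·T));  sugar = (target − residual)·4.0·V
residual = 14.695·(0.01821 + 0.09011·e^(−0.04·20.4)) = 0.8531
sugar = (2.5 − 0.8531)·4.0·22.8

150.1938 g
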